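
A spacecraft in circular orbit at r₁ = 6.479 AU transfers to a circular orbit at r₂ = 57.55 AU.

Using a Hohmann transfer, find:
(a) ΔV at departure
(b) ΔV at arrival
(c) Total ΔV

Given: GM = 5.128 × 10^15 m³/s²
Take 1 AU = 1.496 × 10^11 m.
r₁ = 6.479 AU = 9.69258 × 10^11 m
r₂ = 57.55 AU = 8.60948 × 10^12 m
GM = 5.128 × 10^15 m³/s²
Transfer ellipse: a_t = (r₁ + r₂)/2 = 4.78937 × 10^12 m
Circular speed at r₁: v₁ = √(GM/r₁) = 72.7368 m/s
Transfer speed at r₁ (periapsis): v₁ₜ = √(GM(2/r₁ − 1/a_t)) = 97.5222 m/s
(a) ΔV₁ = v₁ₜ − v₁ = 24.7854 m/s ≈ 24.79 m/s
Circular speed at r₂: v₂ = √(GM/r₂) = 24.4054 m/s
Transfer speed at r₂ (apoapsis): v₂ₜ = √(GM(2/r₂ − 1/a_t)) = 10.9791 m/s
(b) ΔV₂ = v₂ − v₂ₜ = 13.4263 m/s ≈ 13.43 m/s
(c) ΔV_total = ΔV₁ + ΔV₂ = 38.2117 m/s ≈ 38.21 m/s

Final answer:
(a) ΔV₁ = 24.79 m/s
(b) ΔV₂ = 13.43 m/s
(c) ΔV_total = 38.21 m/s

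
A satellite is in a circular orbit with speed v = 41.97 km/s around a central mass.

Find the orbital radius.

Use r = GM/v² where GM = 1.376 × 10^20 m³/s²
v = 41.97 km/s = 41970 m/s
GM = 1.376 × 10^20 m³/s²
v² = 1.76148 × 10^9 m²/s²
r = GM/v² = (1.376 × 10^20) / (1.76148 × 10^9) = 7.81161 × 10^10 m ≈ 78.12 Gm

Final answer: 78.12 Gm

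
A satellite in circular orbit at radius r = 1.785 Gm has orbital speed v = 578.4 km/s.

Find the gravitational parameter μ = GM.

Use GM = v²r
r = 1.785 Gm = 1.785 × 10^9 m
v = 578.4 km/s = 578400 m/s
v² = 3.34547 × 10^11 m²/s²
GM = v²r = 3.34547 × 10^11 × 1.785 × 10^9 = 5.97166 × 10^20 m³/s²
GM ≈ 5.972 × 10^20 m³/s²

Final answer: GM = 5.972 × 10^20 m³/s²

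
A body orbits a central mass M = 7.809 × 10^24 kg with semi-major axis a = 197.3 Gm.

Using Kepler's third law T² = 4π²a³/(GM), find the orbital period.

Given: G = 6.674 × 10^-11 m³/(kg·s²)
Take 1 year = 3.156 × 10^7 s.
M = 7.809 × 10^24 kg
GM = G × M = 6.674 × 10^-11 × 7.809 × 10^24 = 5.21173 × 10^14 m³/s²
a = 197.3 Gm = 1.973 × 10^11 m
a³ = 7.68035 × 10^33 m³
T = 2π √(a³/GM) = 2π √((7.68035 × 10^33) / (5.21173 × 10^14)) = 2π × 3.83884 × 10^9 s
T = 2.41201 × 10^10 s ≈ 764.3 years

Final answer: 764.3 years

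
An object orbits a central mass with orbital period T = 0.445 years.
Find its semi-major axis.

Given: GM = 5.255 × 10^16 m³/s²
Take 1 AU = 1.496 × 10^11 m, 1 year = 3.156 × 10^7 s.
T = 0.445 years = 1.40442 × 10^7 s
GM = 5.255 × 10^16 m³/s²
Kepler's third law: a³ = GM T² / (4π²)
T² = 1.9724 × 10^14 s²
a³ = (5.255 × 10^16) × (1.9724 × 10^14) / (4π²) = 2.62547 × 10^29 m³
a = (a³)^(1/3) = 6.40328 × 10^9 m ≈ 0.0428 AU

Final answer: 0.0428 AU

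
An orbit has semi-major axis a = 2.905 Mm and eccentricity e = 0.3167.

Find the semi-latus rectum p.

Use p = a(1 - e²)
a = 2.905 Mm = 2.905 × 10^6 m
e = 0.3167,  e² = 0.100299,  1 − e² = 0.899701
p = a(1 − e²) = 2.905 × 10^6 m × 0.899701 = 2.61363 × 10^6 m ≈ 2.614 Mm

Final answer: p = 2.614 Mm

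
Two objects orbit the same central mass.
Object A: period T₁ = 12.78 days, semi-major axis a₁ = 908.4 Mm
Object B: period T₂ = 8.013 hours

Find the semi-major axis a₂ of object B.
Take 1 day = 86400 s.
T₁ = 12.78 days = 1.10419 × 10^6 s
T₂ = 8.013 hours = 28846.8 s
a₁ = 908.4 Mm = 9.084 × 10^8 m
Kepler's third law: (T₂/T₁)² = (a₂/a₁)³  ⇒  a₂ = a₁ (T₂/T₁)^(2/3)
T₂/T₁ = 0.0261248
(T₂/T₁)^(2/3) = 0.0880445
a₂ = 9.084 × 10^8 m × 0.0880445 = 7.99796 × 10^7 m ≈ 79.98 Mm

Final answer: a₂ = 79.98 Mm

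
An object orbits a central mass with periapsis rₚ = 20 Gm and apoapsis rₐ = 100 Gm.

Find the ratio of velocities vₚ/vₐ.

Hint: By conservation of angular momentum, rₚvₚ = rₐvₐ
rₚ = 20 Gm = 2 × 10^10 m
rₐ = 100 Gm = 1 × 10^11 m
rₚvₚ = rₐvₐ  ⇒  vₚ/vₐ = rₐ/rₚ
vₚ/vₐ = (1 × 10^11) / (2 × 10^10) = 5

Final answer: vₚ/vₐ = 5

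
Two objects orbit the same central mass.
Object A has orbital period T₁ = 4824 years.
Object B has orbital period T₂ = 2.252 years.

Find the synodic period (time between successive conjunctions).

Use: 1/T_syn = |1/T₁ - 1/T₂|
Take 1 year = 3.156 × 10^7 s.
T₁ = 4824 years = 1.52245 × 10^11 s
T₂ = 2.252 years = 7.10731 × 10^7 s
1/T₁ = 6.56834 × 10^-12 s⁻¹
1/T₂ = 1.407 × 10^-8 s⁻¹
|1/T₁ − 1/T₂| = 1.40634 × 10^-8 s⁻¹
T_syn = 1 / |1/T₁ − 1/T₂| = 7.11063 × 10^7 s ≈ 2.253 years

Final answer: T_syn = 2.253 years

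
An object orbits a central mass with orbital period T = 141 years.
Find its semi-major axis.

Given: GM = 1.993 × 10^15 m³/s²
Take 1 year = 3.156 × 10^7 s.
T = 141 years = 4.44996 × 10^9 s
GM = 1.993 × 10^15 m³/s²
Kepler's third law: a³ = GM T² / (4π²)
T² = 1.98021 × 10^19 s²
a³ = (1.993 × 10^15) × (1.98021 × 10^19) / (4π²) = 9.99677 × 10^32 m³
a = (a³)^(1/3) = 9.99892 × 10^10 m ≈ 99.99 Gm

Final answer: 99.99 Gm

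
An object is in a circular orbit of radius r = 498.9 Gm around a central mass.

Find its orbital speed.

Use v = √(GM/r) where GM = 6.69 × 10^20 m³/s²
r = 498.9 Gm = 4.989 × 10^11 m
GM = 6.69 × 10^20 m³/s²
GM/r = (6.69 × 10^20) / (4.989 × 10^11) = 1.34095 × 10^9 m²/s²
v = √(GM/r) = 36619 m/s ≈ 36.62 km/s

Final answer: 36.62 km/s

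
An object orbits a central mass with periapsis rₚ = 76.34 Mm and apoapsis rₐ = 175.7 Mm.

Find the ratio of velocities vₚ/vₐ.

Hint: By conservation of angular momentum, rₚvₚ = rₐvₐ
rₚ = 76.34 Mm = 7.634 × 10^7 m
rₐ = 175.7 Mm = 1.757 × 10^8 m
rₚvₚ = rₐvₐ  ⇒  vₚ/vₐ = rₐ/rₚ
vₚ/vₐ = (1.757 × 10^8) / (7.634 × 10^7) = 2.30155

Final answer: vₚ/vₐ = 2.302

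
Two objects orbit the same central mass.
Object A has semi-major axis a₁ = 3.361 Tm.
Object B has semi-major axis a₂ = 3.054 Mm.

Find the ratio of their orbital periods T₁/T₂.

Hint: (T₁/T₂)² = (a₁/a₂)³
a₁ = 3.361 Tm = 3.361 × 10^12 m
a₂ = 3.054 Mm = 3.054 × 10^6 m
a₁/a₂ = 1.10052 × 10^6
T₁/T₂ = (a₁/a₂)^(3/2) = (1.10052 × 10^6)^1.5 = 1.15451 × 10^9

Final answer: T₁/T₂ = 1.155 × 10^9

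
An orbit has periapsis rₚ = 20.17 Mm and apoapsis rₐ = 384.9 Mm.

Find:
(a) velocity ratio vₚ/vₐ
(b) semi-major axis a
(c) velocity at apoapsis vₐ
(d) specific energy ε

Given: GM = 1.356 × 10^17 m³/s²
rₚ = 20.17 Mm = 2.017 × 10^7 m
rₐ = 384.9 Mm = 3.849 × 10^8 m
GM = 1.356 × 10^17 m³/s²
a = (rₚ + rₐ)/2 = 2.02535 × 10^8 m
e = (rₐ − rₚ)/(rₐ + rₚ) = (3.6473 × 10^8) / (4.0507 × 10^8) = 0.900412
(a) vₚ/vₐ = rₐ/rₚ (angular momentum) = (3.849 × 10^8) / (2.017 × 10^7) = 19.0828 ≈ 19.08
(b) a = 2.02535 × 10^8 m ≈ 202.5 Mm
(c) vₐ² = GM (2/rₐ − 1/a) = 1.356 × 10^17 × (5.19615 × 10^-9 − 4.93742 × 10^-9) = 3.50847 × 10^7 m²/s²;  vₐ = 5923.23 m/s ≈ 5.923 km/s
(d) 2a = 4.0507 × 10^8 m;  ε = −GM/(2a) = -3.34757 × 10^8 J/kg ≈ -334.8 MJ/kg

Final answer:
(a) velocity ratio vₚ/vₐ = 19.08
(b) semi-major axis a = 202.5 Mm
(c) velocity at apoapsis vₐ = 5.923 km/s
(d) specific energy ε = -334.8 MJ/kg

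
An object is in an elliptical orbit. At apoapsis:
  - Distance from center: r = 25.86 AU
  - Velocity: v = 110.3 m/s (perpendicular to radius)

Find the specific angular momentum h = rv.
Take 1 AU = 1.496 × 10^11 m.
r = 25.86 AU = 3.86866 × 10^12 m
v = 110.3 m/s
h = rv = 3.86866 × 10^12 × 110.3 = 4.26713 × 10^14 m²/s ≈ 4.267 × 10^14 m²/s

Final answer: h = 4.267 × 10^14 m²/s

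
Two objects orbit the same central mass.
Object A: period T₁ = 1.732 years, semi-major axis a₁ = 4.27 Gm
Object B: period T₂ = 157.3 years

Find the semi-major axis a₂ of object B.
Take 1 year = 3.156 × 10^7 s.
T₁ = 1.732 years = 5.46619 × 10^7 s
T₂ = 157.3 years = 4.96439 × 10^9 s
a₁ = 4.27 Gm = 4.27 × 10^9 m
Kepler's third law: (T₂/T₁)² = (a₂/a₁)³  ⇒  a₂ = a₁ (T₂/T₁)^(2/3)
T₂/T₁ = 90.8199
(T₂/T₁)^(2/3) = 20.2048
a₂ = 4.27 × 10^9 m × 20.2048 = 8.62744 × 10^10 m ≈ 86.27 Gm

Final answer: a₂ = 86.27 Gm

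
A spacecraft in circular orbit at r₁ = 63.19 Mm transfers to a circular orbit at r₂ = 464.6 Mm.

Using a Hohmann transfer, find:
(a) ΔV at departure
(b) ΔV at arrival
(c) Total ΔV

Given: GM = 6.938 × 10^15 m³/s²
r₁ = 63.19 Mm = 6.319 × 10^7 m
r₂ = 464.6 Mm = 4.646 × 10^8 m
GM = 6.938 × 10^15 m³/s²
Transfer ellipse: a_t = (r₁ + r₂)/2 = 2.63895 × 10^8 m
Circular speed at r₁: v₁ = √(GM/r₁) = 10478.4 m/s
Transfer speed at r₁ (periapsis): v₁ₜ = √(GM(2/r₁ − 1/a_t)) = 13903.3 m/s
(a) ΔV₁ = v₁ₜ − v₁ = 3424.92 m/s ≈ 3.425 km/s
Circular speed at r₂: v₂ = √(GM/r₂) = 3864.36 m/s
Transfer speed at r₂ (apoapsis): v₂ₜ = √(GM(2/r₂ − 1/a_t)) = 1890.98 m/s
(b) ΔV₂ = v₂ − v₂ₜ = 1973.38 m/s ≈ 1.973 km/s
(c) ΔV_total = ΔV₁ + ΔV₂ = 5398.3 m/s ≈ 5.398 km/s

Final answer:
(a) ΔV₁ = 3.425 km/s
(b) ΔV₂ = 1.973 km/s
(c) ΔV_total = 5.398 km/s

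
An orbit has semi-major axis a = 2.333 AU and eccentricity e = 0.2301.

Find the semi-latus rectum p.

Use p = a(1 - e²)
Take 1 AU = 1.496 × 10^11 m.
a = 2.333 AU = 3.49017 × 10^11 m
e = 0.2301,  e² = 0.052946,  1 − e² = 0.947054
p = a(1 − e²) = 3.49017 × 10^11 m × 0.947054 = 3.30538 × 10^11 m ≈ 2.209 AU

Final answer: p = 2.209 AU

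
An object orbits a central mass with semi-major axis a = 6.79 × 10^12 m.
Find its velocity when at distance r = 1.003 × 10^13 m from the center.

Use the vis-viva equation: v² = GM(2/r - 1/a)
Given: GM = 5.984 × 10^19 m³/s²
a = 6.79 × 10^12 m
r = 1.003 × 10^13 m
GM = 5.984 × 10^19 m³/s²
2/r − 1/a = 1.99402 × 10^-13 − 1.47275 × 10^-13 = 5.21264 × 10^-14 m⁻¹
v² = GM (2/r − 1/a) = 3.11924 × 10^6 m²/s²
v = 1766.14 m/s ≈ 1.766 km/s

Final answer: 1.766 km/s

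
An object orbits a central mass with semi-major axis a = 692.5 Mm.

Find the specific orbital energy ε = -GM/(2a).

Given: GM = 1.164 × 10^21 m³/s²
a = 692.5 Mm = 6.925 × 10^8 m
GM = 1.164 × 10^21 m³/s²
2a = 1.385 × 10^9 m
ε = −GM/(2a) = -8.40433 × 10^11 J/kg ≈ -840.4 GJ/kg

Final answer: -840.4 GJ/kg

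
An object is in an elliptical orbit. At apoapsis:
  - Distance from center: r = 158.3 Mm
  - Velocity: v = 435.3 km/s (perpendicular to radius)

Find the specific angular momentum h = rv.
r = 158.3 Mm = 1.583 × 10^8 m
v = 435.3 km/s = 435300 m/s
h = rv = 1.583 × 10^8 × 435300 = 6.8908 × 10^13 m²/s ≈ 6.891 × 10^13 m²/s

Final answer: h = 6.891 × 10^13 m²/s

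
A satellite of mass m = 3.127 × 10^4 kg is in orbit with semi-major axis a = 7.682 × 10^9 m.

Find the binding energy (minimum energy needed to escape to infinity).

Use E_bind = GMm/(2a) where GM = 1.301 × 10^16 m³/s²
a = 7.682 × 10^9 m
GM = 1.301 × 10^16 m³/s²
m = 3.127 × 10^4 kg
GMm = 1.301 × 10^16 × 31270 = 4.06823 × 10^20 m³·kg/s²
2a = 1.5364 × 10^10 m
E_bind = GMm/(2a) = 2.6479 × 10^10 J ≈ 26.48 GJ

Final answer: 26.48 GJ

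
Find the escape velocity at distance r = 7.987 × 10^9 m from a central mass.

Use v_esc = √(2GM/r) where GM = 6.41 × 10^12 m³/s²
r = 7.987 × 10^9 m
GM = 6.41 × 10^12 m³/s²
2GM/r = 2 × (6.41 × 10^12) / (7.987 × 10^9) = 1605.11 m²/s²
v_esc = √(2GM/r) = 40.0638 m/s ≈ 40.06 m/s

Final answer: 40.06 m/s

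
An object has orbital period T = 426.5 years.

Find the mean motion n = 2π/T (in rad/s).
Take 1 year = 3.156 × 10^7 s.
T = 426.5 years = 1.34603 × 10^10 s
n = 2π / (1.34603 × 10^10 s) = 4.66792 × 10^-10 rad/s ≈ 4.668 × 10^-10 rad/s

Final answer: n = 4.668 × 10^-10 rad/s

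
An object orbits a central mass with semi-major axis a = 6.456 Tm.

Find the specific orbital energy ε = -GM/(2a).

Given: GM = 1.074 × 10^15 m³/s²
a = 6.456 Tm = 6.456 × 10^12 m
GM = 1.074 × 10^15 m³/s²
2a = 1.2912 × 10^13 m
ε = −GM/(2a) = -83.1784 J/kg ≈ -83.18 J/kg

Final answer: -83.18 J/kg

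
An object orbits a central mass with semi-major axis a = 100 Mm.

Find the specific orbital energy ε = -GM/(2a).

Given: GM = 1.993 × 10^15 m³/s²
a = 100 Mm = 1 × 10^8 m
GM = 1.993 × 10^15 m³/s²
2a = 2 × 10^8 m
ε = −GM/(2a) = -9.965 × 10^6 J/kg ≈ -9.965 MJ/kg

Final answer: -9.965 MJ/kg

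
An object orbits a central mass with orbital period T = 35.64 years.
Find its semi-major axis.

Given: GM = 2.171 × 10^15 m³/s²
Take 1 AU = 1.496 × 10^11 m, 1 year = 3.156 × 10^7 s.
T = 35.64 years = 1.1248 × 10^9 s
GM = 2.171 × 10^15 m³/s²
Kepler's third law: a³ = GM T² / (4π²)
T² = 1.26517 × 10^18 s²
a³ = (2.171 × 10^15) × (1.26517 × 10^18) / (4π²) = 6.95744 × 10^31 m³
a = (a³)^(1/3) = 4.11292 × 10^10 m ≈ 0.2749 AU

Final answer: 0.2749 AU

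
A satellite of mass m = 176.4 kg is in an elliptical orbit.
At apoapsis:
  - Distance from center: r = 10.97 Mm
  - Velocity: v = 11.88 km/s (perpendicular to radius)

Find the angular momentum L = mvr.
r = 10.97 Mm = 1.097 × 10^7 m
v = 11.88 km/s = 11880 m/s
vr = 11880 × 1.097 × 10^7 = 1.30324 × 10^11 m²/s
L = m × vr = 176.4 × 1.30324 × 10^11 = 2.29891 × 10^13 kg·m²/s ≈ 2.299 × 10^13 kg·m²/s

Final answer: L = 2.299 × 10^13 kg·m²/s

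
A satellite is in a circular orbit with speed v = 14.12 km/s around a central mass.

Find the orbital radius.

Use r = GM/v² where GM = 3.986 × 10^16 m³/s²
v = 14.12 km/s = 14120 m/s
GM = 3.986 × 10^16 m³/s²
v² = 1.99374 × 10^8 m²/s²
r = GM/v² = (3.986 × 10^16) / (1.99374 × 10^8) = 1.99925 × 10^8 m ≈ 199.9 Mm

Final answer: 199.9 Mm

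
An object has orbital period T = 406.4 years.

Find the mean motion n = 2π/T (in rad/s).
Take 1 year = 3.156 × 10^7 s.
T = 406.4 years = 1.2826 × 10^10 s
n = 2π / (1.2826 × 10^10 s) = 4.89879 × 10^-10 rad/s ≈ 4.899 × 10^-10 rad/s

Final answer: n = 4.899 × 10^-10 rad/s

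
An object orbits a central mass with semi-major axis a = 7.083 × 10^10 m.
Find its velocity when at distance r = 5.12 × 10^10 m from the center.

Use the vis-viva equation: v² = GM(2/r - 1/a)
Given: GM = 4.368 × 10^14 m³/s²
a = 7.083 × 10^10 m
r = 5.12 × 10^10 m
GM = 4.368 × 10^14 m³/s²
2/r − 1/a = 3.90625 × 10^-11 − 1.41183 × 10^-11 = 2.49442 × 10^-11 m⁻¹
v² = GM (2/r − 1/a) = 10895.6 m²/s²
v = 104.382 m/s ≈ 104.4 m/s

Final answer: 104.4 m/s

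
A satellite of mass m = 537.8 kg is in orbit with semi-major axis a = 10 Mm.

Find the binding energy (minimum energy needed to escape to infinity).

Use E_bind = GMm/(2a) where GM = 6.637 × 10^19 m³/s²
a = 10 Mm = 1 × 10^7 m
GM = 6.637 × 10^19 m³/s²
m = 537.8 kg
GMm = 6.637 × 10^19 × 537.8 = 3.56938 × 10^22 m³·kg/s²
2a = 2 × 10^7 m
E_bind = GMm/(2a) = 1.78469 × 10^15 J ≈ 1.785 PJ

Final answer: 1.785 PJ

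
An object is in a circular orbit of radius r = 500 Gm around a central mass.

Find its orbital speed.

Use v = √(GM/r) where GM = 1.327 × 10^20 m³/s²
r = 500 Gm = 5 × 10^11 m
GM = 1.327 × 10^20 m³/s²
GM/r = (1.327 × 10^20) / (5 × 10^11) = 2.654 × 10^8 m²/s²
v = √(GM/r) = 16291.1 m/s ≈ 16.29 km/s

Final answer: 16.29 km/s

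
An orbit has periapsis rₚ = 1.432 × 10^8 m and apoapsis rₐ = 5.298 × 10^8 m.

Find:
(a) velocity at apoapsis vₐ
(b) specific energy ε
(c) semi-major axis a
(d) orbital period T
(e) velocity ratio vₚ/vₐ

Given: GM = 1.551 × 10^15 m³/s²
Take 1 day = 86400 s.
rₚ = 1.432 × 10^8 m
rₐ = 5.298 × 10^8 m
GM = 1.551 × 10^15 m³/s²
a = (rₚ + rₐ)/2 = 3.365 × 10^8 m
e = (rₐ − rₚ)/(rₐ + rₚ) = (3.866 × 10^8) / (6.73 × 10^8) = 0.574443
(a) vₐ² = GM (2/rₐ − 1/a) = 1.551 × 10^15 × (3.77501 × 10^-9 − 2.97177 × 10^-9) = 1.24583 × 10^6 m²/s²;  vₐ = 1116.17 m/s ≈ 1.116 km/s
(b) 2a = 6.73 × 10^8 m;  ε = −GM/(2a) = -2.30461 × 10^6 J/kg ≈ -2.305 MJ/kg
(c) a = 3.365 × 10^8 m ≈ 3.365 × 10^8 m
(d) a³ = 3.81027 × 10^25 m³;  T = 2π √(a³/GM) = 2π × 156737 s = 984808 s ≈ 11.4 days
(e) vₚ/vₐ = rₐ/rₚ (angular momentum) = (5.298 × 10^8) / (1.432 × 10^8) = 3.69972 ≈ 3.7

Final answer:
(a) velocity at apoapsis vₐ = 1.116 km/s
(b) specific energy ε = -2.305 MJ/kg
(c) semi-major axis a = 3.365 × 10^8 m
(d) orbital period T = 11.4 days
(e) velocity ratio vₚ/vₐ = 3.7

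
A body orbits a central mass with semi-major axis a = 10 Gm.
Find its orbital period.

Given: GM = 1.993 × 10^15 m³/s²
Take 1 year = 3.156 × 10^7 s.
a = 10 Gm = 1 × 10^10 m
GM = 1.993 × 10^15 m³/s²
a³ = 1 × 10^30 m³
T = 2π √(a³/GM) = 2π √((1 × 10^30) / (1.993 × 10^15)) = 2π × 2.23999 × 10^7 s
T = 1.40743 × 10^8 s ≈ 4.46 years

Final answer: 4.46 years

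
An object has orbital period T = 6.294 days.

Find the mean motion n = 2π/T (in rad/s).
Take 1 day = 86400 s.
T = 6.294 days = 543802 s
n = 2π / 543802 s = 1.15542 × 10^-5 rad/s ≈ 1.155 × 10^-5 rad/s

Final answer: n = 1.155 × 10^-5 rad/s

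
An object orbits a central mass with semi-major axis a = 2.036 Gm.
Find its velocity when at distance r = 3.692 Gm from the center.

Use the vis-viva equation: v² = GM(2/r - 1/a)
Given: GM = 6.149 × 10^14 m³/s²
a = 2.036 Gm = 2.036 × 10^9 m
r = 3.692 Gm = 3.692 × 10^9 m
GM = 6.149 × 10^14 m³/s²
2/r − 1/a = 5.41712 × 10^-10 − 4.91159 × 10^-10 = 5.05527 × 10^-11 m⁻¹
v² = GM (2/r − 1/a) = 31084.8 m²/s²
v = 176.309 m/s ≈ 176.3 m/s

Final answer: 176.3 m/s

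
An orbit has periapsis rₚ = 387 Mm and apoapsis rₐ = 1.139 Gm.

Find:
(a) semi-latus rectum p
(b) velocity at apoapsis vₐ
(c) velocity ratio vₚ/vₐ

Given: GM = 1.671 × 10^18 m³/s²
rₚ = 387 Mm = 3.87 × 10^8 m
rₐ = 1.139 Gm = 1.139 × 10^9 m
GM = 1.671 × 10^18 m³/s²
a = (rₚ + rₐ)/2 = 7.63 × 10^8 m
e = (rₐ − rₚ)/(rₐ + rₚ) = (7.52 × 10^8) / (1.526 × 10^9) = 0.492792
(a) 1 − e² = 0.757156;  p = a(1 − e²) = 7.63 × 10^8 × 0.757156 = 5.7771 × 10^8 m ≈ 577.7 Mm
(b) vₐ² = GM (2/rₐ − 1/a) = 1.671 × 10^18 × (1.75593 × 10^-9 − 1.31062 × 10^-9) = 7.44113 × 10^8 m²/s²;  vₐ = 27278.4 m/s ≈ 27.28 km/s
(c) vₚ/vₐ = rₐ/rₚ (angular momentum) = (1.139 × 10^9) / (3.87 × 10^8) = 2.94315 ≈ 2.943

Final answer:
(a) semi-latus rectum p = 577.7 Mm
(b) velocity at apoapsis vₐ = 27.28 km/s
(c) velocity ratio vₚ/vₐ = 2.943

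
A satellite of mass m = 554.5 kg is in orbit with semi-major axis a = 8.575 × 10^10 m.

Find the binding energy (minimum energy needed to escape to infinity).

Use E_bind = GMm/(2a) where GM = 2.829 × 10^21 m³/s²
a = 8.575 × 10^10 m
GM = 2.829 × 10^21 m³/s²
m = 554.5 kg
GMm = 2.829 × 10^21 × 554.5 = 1.56868 × 10^24 m³·kg/s²
2a = 1.715 × 10^11 m
E_bind = GMm/(2a) = 9.14683 × 10^12 J ≈ 9.147 TJ

Final answer: 9.147 TJ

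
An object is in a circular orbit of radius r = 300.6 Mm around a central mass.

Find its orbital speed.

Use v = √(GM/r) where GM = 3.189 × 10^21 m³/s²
r = 300.6 Mm = 3.006 × 10^8 m
GM = 3.189 × 10^21 m³/s²
GM/r = (3.189 × 10^21) / (3.006 × 10^8) = 1.06088 × 10^13 m²/s²
v = √(GM/r) = 3.25711 × 10^6 m/s ≈ 3257 km/s

Final answer: 3257 km/s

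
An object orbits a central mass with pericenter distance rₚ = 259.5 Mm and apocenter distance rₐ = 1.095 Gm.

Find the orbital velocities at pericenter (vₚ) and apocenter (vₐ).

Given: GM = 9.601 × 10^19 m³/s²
rₚ = 259.5 Mm = 2.595 × 10^8 m
rₐ = 1.095 Gm = 1.095 × 10^9 m
GM = 9.601 × 10^19 m³/s²
a = (rₚ + rₐ)/2 = 6.7725 × 10^8 m
Vis-viva: v² = GM (2/r − 1/a)
vₚ² = 9.601 × 10^19 × (7.70713 × 10^-9 − 1.47656 × 10^-9) = 5.98197 × 10^11 m²/s²
vₚ = 773432 m/s ≈ 773.4 km/s
vₐ² = 9.601 × 10^19 × (1.82648 × 10^-9 − 1.47656 × 10^-9) = 3.35962 × 10^10 m²/s²
vₐ = 183293 m/s ≈ 183.3 km/s

Final answer: vₚ = 773.4 km/s, vₐ = 183.3 km/s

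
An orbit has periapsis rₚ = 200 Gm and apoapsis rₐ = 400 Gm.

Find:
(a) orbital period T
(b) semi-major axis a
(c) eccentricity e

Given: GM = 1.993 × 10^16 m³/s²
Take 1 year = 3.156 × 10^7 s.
rₚ = 200 Gm = 2 × 10^11 m
rₐ = 400 Gm = 4 × 10^11 m
GM = 1.993 × 10^16 m³/s²
a = (rₚ + rₐ)/2 = 3 × 10^11 m
e = (rₐ − rₚ)/(rₐ + rₚ) = (2 × 10^11) / (6 × 10^11) = 0.333333
(a) a³ = 2.7 × 10^34 m³;  T = 2π √(a³/GM) = 2π × 1.16393 × 10^9 s = 7.31321 × 10^9 s ≈ 231.7 years
(b) a = 3 × 10^11 m ≈ 300 Gm
(c) e = 0.333333 ≈ 0.3333

Final answer:
(a) orbital period T = 231.7 years
(b) semi-major axis a = 300 Gm
(c) eccentricity e = 0.3333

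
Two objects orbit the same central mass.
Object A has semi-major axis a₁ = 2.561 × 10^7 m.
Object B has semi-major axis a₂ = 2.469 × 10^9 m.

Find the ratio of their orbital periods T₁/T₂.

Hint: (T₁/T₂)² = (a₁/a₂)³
a₁ = 2.561 × 10^7 m
a₂ = 2.469 × 10^9 m
a₁/a₂ = 0.0103726
T₁/T₂ = (a₁/a₂)^(3/2) = (0.0103726)^1.5 = 0.00105641

Final answer: T₁/T₂ = 0.001056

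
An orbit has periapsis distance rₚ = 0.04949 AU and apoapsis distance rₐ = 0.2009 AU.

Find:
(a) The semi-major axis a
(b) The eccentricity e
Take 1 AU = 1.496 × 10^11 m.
rₚ = 0.04949 AU = 7.4037 × 10^9 m
rₐ = 0.2009 AU = 3.00546 × 10^10 m
(a) a = (rₚ + rₐ)/2 = 1.87292 × 10^10 m ≈ 0.1252 AU
(b) e = (rₐ − rₚ)/(rₐ + rₚ) = (2.26509 × 10^10) / (3.74583 × 10^10) = 0.604697

Final answer:
(a) a = 0.1252 AU
(b) e = 0.6047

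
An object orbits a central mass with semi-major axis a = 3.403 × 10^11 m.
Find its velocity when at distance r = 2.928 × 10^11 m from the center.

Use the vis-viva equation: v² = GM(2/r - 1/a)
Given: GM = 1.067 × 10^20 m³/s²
a = 3.403 × 10^11 m
r = 2.928 × 10^11 m
GM = 1.067 × 10^20 m³/s²
2/r − 1/a = 6.8306 × 10^-12 − 2.93858 × 10^-12 = 3.89202 × 10^-12 m⁻¹
v² = GM (2/r − 1/a) = 4.15278 × 10^8 m²/s²
v = 20378.4 m/s ≈ 20.38 km/s

Final answer: 20.38 km/s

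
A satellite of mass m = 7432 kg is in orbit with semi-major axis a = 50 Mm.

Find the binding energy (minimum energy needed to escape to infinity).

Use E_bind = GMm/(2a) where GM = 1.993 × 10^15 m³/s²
a = 50 Mm = 5 × 10^7 m
GM = 1.993 × 10^15 m³/s²
m = 7432 kg
GMm = 1.993 × 10^15 × 7432 = 1.4812 × 10^19 m³·kg/s²
2a = 1 × 10^8 m
E_bind = GMm/(2a) = 1.4812 × 10^11 J ≈ 148.1 GJ

Final answer: 148.1 GJ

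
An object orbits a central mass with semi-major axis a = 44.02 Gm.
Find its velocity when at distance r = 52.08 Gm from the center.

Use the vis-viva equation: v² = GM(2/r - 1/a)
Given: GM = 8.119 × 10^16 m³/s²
a = 44.02 Gm = 4.402 × 10^10 m
r = 52.08 Gm = 5.208 × 10^10 m
GM = 8.119 × 10^16 m³/s²
2/r − 1/a = 3.84025 × 10^-11 − 2.27169 × 10^-11 = 1.56855 × 10^-11 m⁻¹
v² = GM (2/r − 1/a) = 1.27351 × 10^6 m²/s²
v = 1128.5 m/s ≈ 1.128 km/s

Final answer: 1.128 km/s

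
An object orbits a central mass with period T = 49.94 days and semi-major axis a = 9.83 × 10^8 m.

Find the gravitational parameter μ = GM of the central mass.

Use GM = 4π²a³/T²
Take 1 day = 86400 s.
T = 49.94 days = 4.31482 × 10^6 s
a = 9.83 × 10^8 m
a³ = 9.49862 × 10^26 m³
T² = 1.86176 × 10^13 s²
GM = 4π² × (9.49862 × 10^26) / (1.86176 × 10^13) = 2.01417 × 10^15 m³/s²
GM ≈ 2.014 × 10^15 m³/s²

Final answer: GM = 2.014 × 10^15 m³/s²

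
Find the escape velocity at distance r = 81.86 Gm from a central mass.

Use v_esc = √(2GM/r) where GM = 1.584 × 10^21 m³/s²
r = 81.86 Gm = 8.186 × 10^10 m
GM = 1.584 × 10^21 m³/s²
2GM/r = 2 × (1.584 × 10^21) / (8.186 × 10^10) = 3.87002 × 10^10 m²/s²
v_esc = √(2GM/r) = 196724 m/s ≈ 196.7 km/s

Final answer: 196.7 km/s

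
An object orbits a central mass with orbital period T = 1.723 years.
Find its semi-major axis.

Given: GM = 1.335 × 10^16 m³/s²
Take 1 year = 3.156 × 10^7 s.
T = 1.723 years = 5.43779 × 10^7 s
GM = 1.335 × 10^16 m³/s²
Kepler's third law: a³ = GM T² / (4π²)
T² = 2.95695 × 10^15 s²
a³ = (1.335 × 10^16) × (2.95695 × 10^15) / (4π²) = 9.99922 × 10^29 m³
a = (a³)^(1/3) = 9.99974 × 10^9 m ≈ 10 Gm

Final answer: 10 Gm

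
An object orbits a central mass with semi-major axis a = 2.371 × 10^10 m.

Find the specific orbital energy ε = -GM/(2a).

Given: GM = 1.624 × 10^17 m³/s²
a = 2.371 × 10^10 m
GM = 1.624 × 10^17 m³/s²
2a = 4.742 × 10^10 m
ε = −GM/(2a) = -3.42472 × 10^6 J/kg ≈ -3.425 MJ/kg

Final answer: -3.425 MJ/kg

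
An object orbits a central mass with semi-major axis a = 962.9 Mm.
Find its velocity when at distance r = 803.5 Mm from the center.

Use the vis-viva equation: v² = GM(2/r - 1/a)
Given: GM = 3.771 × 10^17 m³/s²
a = 962.9 Mm = 9.629 × 10^8 m
r = 803.5 Mm = 8.035 × 10^8 m
GM = 3.771 × 10^17 m³/s²
2/r − 1/a = 2.48911 × 10^-9 − 1.03853 × 10^-9 = 1.45058 × 10^-9 m⁻¹
v² = GM (2/r − 1/a) = 5.47014 × 10^8 m²/s²
v = 23388.3 m/s ≈ 23.39 km/s

Final answer: 23.39 km/s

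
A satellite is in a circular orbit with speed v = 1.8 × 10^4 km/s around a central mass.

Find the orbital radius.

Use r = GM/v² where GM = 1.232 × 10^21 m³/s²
v = 1.8 × 10^4 km/s = 1.8 × 10^7 m/s
GM = 1.232 × 10^21 m³/s²
v² = 3.24 × 10^14 m²/s²
r = GM/v² = (1.232 × 10^21) / (3.24 × 10^14) = 3.80247 × 10^6 m ≈ 3.802 Mm

Final answer: 3.802 Mm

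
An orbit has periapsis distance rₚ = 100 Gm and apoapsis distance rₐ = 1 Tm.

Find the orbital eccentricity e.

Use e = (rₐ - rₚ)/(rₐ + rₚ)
rₚ = 100 Gm = 1 × 10^11 m
rₐ = 1 Tm = 1 × 10^12 m
rₐ − rₚ = 9 × 10^11 m
rₐ + rₚ = 1.1 × 10^12 m
e = (rₐ − rₚ)/(rₐ + rₚ) = 0.818182

Final answer: e = 0.8182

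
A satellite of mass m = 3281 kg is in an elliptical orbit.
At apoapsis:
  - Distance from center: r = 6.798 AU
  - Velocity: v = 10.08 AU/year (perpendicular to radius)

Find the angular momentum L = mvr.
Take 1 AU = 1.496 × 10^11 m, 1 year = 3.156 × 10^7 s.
r = 6.798 AU = 1.01698 × 10^12 m
v = 10.08 AU/year = 47781 m/s
vr = 47781 × 1.01698 × 10^12 = 4.85923 × 10^16 m²/s
L = m × vr = 3281 × 4.85923 × 10^16 = 1.59431 × 10^20 kg·m²/s ≈ 1.594 × 10^20 kg·m²/s

Final answer: L = 1.594 × 10^20 kg·m²/s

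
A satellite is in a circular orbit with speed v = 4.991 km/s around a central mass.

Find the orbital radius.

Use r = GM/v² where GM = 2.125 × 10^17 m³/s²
v = 4.991 km/s = 4991 m/s
GM = 2.125 × 10^17 m³/s²
v² = 2.49101 × 10^7 m²/s²
r = GM/v² = (2.125 × 10^17) / (2.49101 × 10^7) = 8.53068 × 10^9 m ≈ 8.531 × 10^9 m

Final answer: 8.531 × 10^9 m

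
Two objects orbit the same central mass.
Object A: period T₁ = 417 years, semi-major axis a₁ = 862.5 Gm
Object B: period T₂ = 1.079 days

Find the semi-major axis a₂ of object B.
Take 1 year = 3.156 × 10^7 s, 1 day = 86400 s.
T₁ = 417 years = 1.31605 × 10^10 s
T₂ = 1.079 days = 93225.6 s
a₁ = 862.5 Gm = 8.625 × 10^11 m
Kepler's third law: (T₂/T₁)² = (a₂/a₁)³  ⇒  a₂ = a₁ (T₂/T₁)^(2/3)
T₂/T₁ = 7.08373 × 10^-6
(T₂/T₁)^(2/3) = 0.000368843
a₂ = 8.625 × 10^11 m × 0.000368843 = 3.18127 × 10^8 m ≈ 318.1 Mm

Final answer: a₂ = 318.1 Mm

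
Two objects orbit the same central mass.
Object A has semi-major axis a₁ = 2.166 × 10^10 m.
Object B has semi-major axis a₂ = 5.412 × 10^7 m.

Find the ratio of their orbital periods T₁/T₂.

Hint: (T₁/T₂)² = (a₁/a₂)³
a₁ = 2.166 × 10^10 m
a₂ = 5.412 × 10^7 m
a₁/a₂ = 400.222
T₁/T₂ = (a₁/a₂)^(3/2) = (400.222)^1.5 = 8006.65

Final answer: T₁/T₂ = 8007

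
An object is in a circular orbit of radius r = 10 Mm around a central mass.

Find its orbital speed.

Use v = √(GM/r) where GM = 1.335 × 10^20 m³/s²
r = 10 Mm = 1 × 10^7 m
GM = 1.335 × 10^20 m³/s²
GM/r = (1.335 × 10^20) / (1 × 10^7) = 1.335 × 10^13 m²/s²
v = √(GM/r) = 3.65377 × 10^6 m/s ≈ 3654 km/s

Final answer: 3654 km/s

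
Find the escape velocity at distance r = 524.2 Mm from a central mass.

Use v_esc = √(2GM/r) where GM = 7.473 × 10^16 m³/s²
r = 524.2 Mm = 5.242 × 10^8 m
GM = 7.473 × 10^16 m³/s²
2GM/r = 2 × (7.473 × 10^16) / (5.242 × 10^8) = 2.8512 × 10^8 m²/s²
v_esc = √(2GM/r) = 16885.5 m/s ≈ 16.89 km/s

Final answer: 16.89 km/s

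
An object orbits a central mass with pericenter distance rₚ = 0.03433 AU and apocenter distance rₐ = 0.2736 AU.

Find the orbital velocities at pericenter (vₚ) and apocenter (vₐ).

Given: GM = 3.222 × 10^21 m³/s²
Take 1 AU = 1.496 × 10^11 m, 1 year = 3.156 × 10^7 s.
rₚ = 0.03433 AU = 5.13577 × 10^9 m
rₐ = 0.2736 AU = 4.09306 × 10^10 m
GM = 3.222 × 10^21 m³/s²
a = (rₚ + rₐ)/2 = 2.30332 × 10^10 m
Vis-viva: v² = GM (2/r − 1/a)
vₚ² = 3.222 × 10^21 × (3.89426 × 10^-10 − 4.34157 × 10^-11) = 1.11484 × 10^12 m²/s²
vₚ = 1.05586 × 10^6 m/s ≈ 1056 km/s
vₐ² = 3.222 × 10^21 × (4.88632 × 10^-11 − 4.34157 × 10^-11) = 1.75521 × 10^10 m²/s²
vₐ = 132484 m/s ≈ 27.95 AU/year

Final answer: vₚ = 1056 km/s, vₐ = 27.95 AU/year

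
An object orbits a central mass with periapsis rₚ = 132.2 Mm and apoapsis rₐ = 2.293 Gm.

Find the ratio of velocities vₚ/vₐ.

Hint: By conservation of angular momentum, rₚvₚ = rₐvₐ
rₚ = 132.2 Mm = 1.322 × 10^8 m
rₐ = 2.293 Gm = 2.293 × 10^9 m
rₚvₚ = rₐvₐ  ⇒  vₚ/vₐ = rₐ/rₚ
vₚ/vₐ = (2.293 × 10^9) / (1.322 × 10^8) = 17.3449

Final answer: vₚ/vₐ = 17.34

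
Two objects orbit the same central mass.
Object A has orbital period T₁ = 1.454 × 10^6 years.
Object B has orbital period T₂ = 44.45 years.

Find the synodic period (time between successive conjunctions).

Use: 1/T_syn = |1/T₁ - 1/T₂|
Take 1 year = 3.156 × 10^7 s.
T₁ = 1.454 × 10^6 years = 4.58882 × 10^13 s
T₂ = 44.45 years = 1.40284 × 10^9 s
1/T₁ = 2.17921 × 10^-14 s⁻¹
1/T₂ = 7.12839 × 10^-10 s⁻¹
|1/T₁ − 1/T₂| = 7.12817 × 10^-10 s⁻¹
T_syn = 1 / |1/T₁ − 1/T₂| = 1.40288 × 10^9 s ≈ 44.45 years

Final answer: T_syn = 44.45 years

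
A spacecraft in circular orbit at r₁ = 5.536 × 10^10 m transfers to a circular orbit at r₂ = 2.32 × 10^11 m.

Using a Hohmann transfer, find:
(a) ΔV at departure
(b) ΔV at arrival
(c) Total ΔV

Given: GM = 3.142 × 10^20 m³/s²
r₁ = 5.536 × 10^10 m
r₂ = 2.32 × 10^11 m
GM = 3.142 × 10^20 m³/s²
Transfer ellipse: a_t = (r₁ + r₂)/2 = 1.4368 × 10^11 m
Circular speed at r₁: v₁ = √(GM/r₁) = 75336.4 m/s
Transfer speed at r₁ (periapsis): v₁ₜ = √(GM(2/r₁ − 1/a_t)) = 95730.6 m/s
(a) ΔV₁ = v₁ₜ − v₁ = 20394.2 m/s ≈ 20.39 km/s
Circular speed at r₂: v₂ = √(GM/r₂) = 36801 m/s
Transfer speed at r₂ (apoapsis): v₂ₜ = √(GM(2/r₂ − 1/a_t)) = 22843.3 m/s
(b) ΔV₂ = v₂ − v₂ₜ = 13957.6 m/s ≈ 13.96 km/s
(c) ΔV_total = ΔV₁ + ΔV₂ = 34351.8 m/s ≈ 34.35 km/s

Final answer:
(a) ΔV₁ = 20.39 km/s
(b) ΔV₂ = 13.96 km/s
(c) ΔV_total = 34.35 km/s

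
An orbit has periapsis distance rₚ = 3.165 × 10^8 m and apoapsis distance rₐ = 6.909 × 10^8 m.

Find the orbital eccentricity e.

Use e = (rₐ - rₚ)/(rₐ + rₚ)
rₚ = 3.165 × 10^8 m
rₐ = 6.909 × 10^8 m
rₐ − rₚ = 3.744 × 10^8 m
rₐ + rₚ = 1.0074 × 10^9 m
e = (rₐ − rₚ)/(rₐ + rₚ) = 0.37165

Final answer: e = 0.3716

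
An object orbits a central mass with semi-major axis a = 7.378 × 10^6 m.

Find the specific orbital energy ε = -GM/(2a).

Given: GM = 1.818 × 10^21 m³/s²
a = 7.378 × 10^6 m
GM = 1.818 × 10^21 m³/s²
2a = 1.4756 × 10^7 m
ε = −GM/(2a) = -1.23204 × 10^14 J/kg ≈ -1.232 × 10^5 GJ/kg

Final answer: -1.232 × 10^5 GJ/kg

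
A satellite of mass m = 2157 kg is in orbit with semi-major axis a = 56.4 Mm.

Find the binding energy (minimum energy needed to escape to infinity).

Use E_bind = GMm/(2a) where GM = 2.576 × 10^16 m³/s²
a = 56.4 Mm = 5.64 × 10^7 m
GM = 2.576 × 10^16 m³/s²
m = 2157 kg
GMm = 2.576 × 10^16 × 2157 = 5.55643 × 10^19 m³·kg/s²
2a = 1.128 × 10^8 m
E_bind = GMm/(2a) = 4.92591 × 10^11 J ≈ 492.6 GJ

Final answer: 492.6 GJ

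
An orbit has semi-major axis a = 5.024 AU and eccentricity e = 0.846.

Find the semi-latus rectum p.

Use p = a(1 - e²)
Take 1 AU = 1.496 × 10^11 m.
a = 5.024 AU = 7.5159 × 10^11 m
e = 0.846,  e² = 0.715716,  1 − e² = 0.284284
p = a(1 − e²) = 7.5159 × 10^11 m × 0.284284 = 2.13665 × 10^11 m ≈ 1.428 AU

Final answer: p = 1.428 AU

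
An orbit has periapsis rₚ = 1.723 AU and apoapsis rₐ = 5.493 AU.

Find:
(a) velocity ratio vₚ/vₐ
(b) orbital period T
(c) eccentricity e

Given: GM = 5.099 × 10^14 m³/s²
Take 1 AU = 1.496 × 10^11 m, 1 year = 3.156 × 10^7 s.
rₚ = 1.723 AU = 2.57761 × 10^11 m
rₐ = 5.493 AU = 8.21753 × 10^11 m
GM = 5.099 × 10^14 m³/s²
a = (rₚ + rₐ)/2 = 5.39757 × 10^11 m
e = (rₐ − rₚ)/(rₐ + rₚ) = (5.63992 × 10^11) / (1.07951 × 10^12) = 0.52245
(a) vₚ/vₐ = rₐ/rₚ (angular momentum) = (8.21753 × 10^11) / (2.57761 × 10^11) = 3.18804 ≈ 3.188
(b) a³ = 1.57251 × 10^35 m³;  T = 2π √(a³/GM) = 2π × 1.75612 × 10^10 s = 1.1034 × 10^11 s ≈ 3496 years
(c) e = 0.52245 ≈ 0.5225

Final answer:
(a) velocity ratio vₚ/vₐ = 3.188
(b) orbital period T = 3496 years
(c) eccentricity e = 0.5225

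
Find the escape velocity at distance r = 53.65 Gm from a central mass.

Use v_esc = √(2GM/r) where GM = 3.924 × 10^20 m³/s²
r = 53.65 Gm = 5.365 × 10^10 m
GM = 3.924 × 10^20 m³/s²
2GM/r = 2 × (3.924 × 10^20) / (5.365 × 10^10) = 1.46281 × 10^10 m²/s²
v_esc = √(2GM/r) = 120947 m/s ≈ 120.9 km/s

Final answer: 120.9 km/s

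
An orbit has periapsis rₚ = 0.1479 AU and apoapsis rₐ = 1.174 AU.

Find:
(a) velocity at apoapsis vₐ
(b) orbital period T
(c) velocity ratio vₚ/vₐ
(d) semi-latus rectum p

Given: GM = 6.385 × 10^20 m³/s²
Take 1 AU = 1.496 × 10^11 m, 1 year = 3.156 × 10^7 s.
rₚ = 0.1479 AU = 2.21258 × 10^10 m
rₐ = 1.174 AU = 1.7563 × 10^11 m
GM = 6.385 × 10^20 m³/s²
a = (rₚ + rₐ)/2 = 9.88781 × 10^10 m
e = (rₐ − rₚ)/(rₐ + rₚ) = (1.53505 × 10^11) / (1.97756 × 10^11) = 0.776231
(a) vₐ² = GM (2/rₐ − 1/a) = 6.385 × 10^20 × (1.13876 × 10^-11 − 1.01135 × 10^-11) = 8.13506 × 10^8 m²/s²;  vₐ = 28522 m/s ≈ 6.017 AU/year
(b) a³ = 9.6672 × 10^32 m³;  T = 2π √(a³/GM) = 2π × 1.23047 × 10^6 s = 7.73125 × 10^6 s ≈ 0.245 years
(c) vₚ/vₐ = rₐ/rₚ (angular momentum) = (1.7563 × 10^11) / (2.21258 × 10^10) = 7.9378 ≈ 7.938
(d) 1 − e² = 0.397465;  p = a(1 − e²) = 9.88781 × 10^10 × 0.397465 = 3.93006 × 10^10 m ≈ 0.2627 AU

Final answer:
(a) velocity at apoapsis vₐ = 6.017 AU/year
(b) orbital period T = 0.245 years
(c) velocity ratio vₚ/vₐ = 7.938
(d) semi-latus rectum p = 0.2627 AU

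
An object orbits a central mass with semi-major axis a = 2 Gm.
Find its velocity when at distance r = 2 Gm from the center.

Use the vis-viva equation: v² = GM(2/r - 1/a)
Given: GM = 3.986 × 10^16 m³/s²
a = 2 Gm = 2 × 10^9 m
r = 2 Gm = 2 × 10^9 m
GM = 3.986 × 10^16 m³/s²
2/r − 1/a = 1 × 10^-9 − 5 × 10^-10 = 5 × 10^-10 m⁻¹
v² = GM (2/r − 1/a) = 1.993 × 10^7 m²/s²
v = 4464.3 m/s ≈ 4.464 km/s

Final answer: 4.464 km/s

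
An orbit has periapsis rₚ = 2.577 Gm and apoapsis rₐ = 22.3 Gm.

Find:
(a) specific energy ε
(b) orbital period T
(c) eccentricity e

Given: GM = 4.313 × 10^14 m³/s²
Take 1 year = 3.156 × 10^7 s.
rₚ = 2.577 Gm = 2.577 × 10^9 m
rₐ = 22.3 Gm = 2.23 × 10^10 m
GM = 4.313 × 10^14 m³/s²
a = (rₚ + rₐ)/2 = 1.24385 × 10^10 m
e = (rₐ − rₚ)/(rₐ + rₚ) = (1.9723 × 10^10) / (2.4877 × 10^10) = 0.792821
(a) 2a = 2.4877 × 10^10 m;  ε = −GM/(2a) = -17337.3 J/kg ≈ -17.34 kJ/kg
(b) a³ = 1.92444 × 10^30 m³;  T = 2π √(a³/GM) = 2π × 6.67978 × 10^7 s = 4.19703 × 10^8 s ≈ 13.3 years
(c) e = 0.792821 ≈ 0.7928

Final answer:
(a) specific energy ε = -17.34 kJ/kg
(b) orbital period T = 13.3 years
(c) eccentricity e = 0.7928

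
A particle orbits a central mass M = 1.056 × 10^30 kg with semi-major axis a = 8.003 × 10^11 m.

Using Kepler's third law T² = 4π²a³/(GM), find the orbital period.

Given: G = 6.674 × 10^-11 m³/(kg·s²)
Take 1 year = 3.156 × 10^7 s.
M = 1.056 × 10^30 kg
GM = G × M = 6.674 × 10^-11 × 1.056 × 10^30 = 7.04774 × 10^19 m³/s²
a = 8.003 × 10^11 m
a³ = 5.12576 × 10^35 m³
T = 2π √(a³/GM) = 2π √((5.12576 × 10^35) / (7.04774 × 10^19)) = 2π × 8.52814 × 10^7 s
T = 5.35839 × 10^8 s ≈ 16.98 years

Final answer: 16.98 years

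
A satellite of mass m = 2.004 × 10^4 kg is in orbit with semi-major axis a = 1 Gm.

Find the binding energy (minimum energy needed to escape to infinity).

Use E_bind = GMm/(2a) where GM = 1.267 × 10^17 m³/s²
a = 1 Gm = 1 × 10^9 m
GM = 1.267 × 10^17 m³/s²
m = 2.004 × 10^4 kg
GMm = 1.267 × 10^17 × 20040 = 2.53907 × 10^21 m³·kg/s²
2a = 2 × 10^9 m
E_bind = GMm/(2a) = 1.26953 × 10^12 J ≈ 1.27 TJ

Final answer: 1.27 TJ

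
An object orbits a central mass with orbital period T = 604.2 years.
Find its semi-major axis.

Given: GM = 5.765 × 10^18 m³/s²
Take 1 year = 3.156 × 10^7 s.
T = 604.2 years = 1.90686 × 10^10 s
GM = 5.765 × 10^18 m³/s²
Kepler's third law: a³ = GM T² / (4π²)
T² = 3.6361 × 10^20 s²
a³ = (5.765 × 10^18) × (3.6361 × 10^20) / (4π²) = 5.30976 × 10^37 m³
a = (a³)^(1/3) = 3.75859 × 10^12 m ≈ 3.759 Tm

Final answer: 3.759 Tm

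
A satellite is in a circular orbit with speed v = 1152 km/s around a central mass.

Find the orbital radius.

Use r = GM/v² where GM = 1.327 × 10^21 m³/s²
v = 1152 km/s = 1.152 × 10^6 m/s
GM = 1.327 × 10^21 m³/s²
v² = 1.3271 × 10^12 m²/s²
r = GM/v² = (1.327 × 10^21) / (1.3271 × 10^12) = 9.99922 × 10^8 m ≈ 999.9 Mm

Final answer: 999.9 Mm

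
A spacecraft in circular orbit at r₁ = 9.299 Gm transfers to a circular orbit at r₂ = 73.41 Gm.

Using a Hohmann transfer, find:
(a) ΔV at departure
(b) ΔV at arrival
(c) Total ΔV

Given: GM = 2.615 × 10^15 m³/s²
r₁ = 9.299 Gm = 9.299 × 10^9 m
r₂ = 73.41 Gm = 7.341 × 10^10 m
GM = 2.615 × 10^15 m³/s²
Transfer ellipse: a_t = (r₁ + r₂)/2 = 4.13545 × 10^10 m
Circular speed at r₁: v₁ = √(GM/r₁) = 530.295 m/s
Transfer speed at r₁ (periapsis): v₁ₜ = √(GM(2/r₁ − 1/a_t)) = 706.535 m/s
(a) ΔV₁ = v₁ₜ − v₁ = 176.24 m/s ≈ 176.2 m/s
Circular speed at r₂: v₂ = √(GM/r₂) = 188.738 m/s
Transfer speed at r₂ (apoapsis): v₂ₜ = √(GM(2/r₂ − 1/a_t)) = 89.4983 m/s
(b) ΔV₂ = v₂ − v₂ₜ = 99.2392 m/s ≈ 99.24 m/s
(c) ΔV_total = ΔV₁ + ΔV₂ = 275.479 m/s ≈ 275.5 m/s

Final answer:
(a) ΔV₁ = 176.2 m/s
(b) ΔV₂ = 99.24 m/s
(c) ΔV_total = 275.5 m/s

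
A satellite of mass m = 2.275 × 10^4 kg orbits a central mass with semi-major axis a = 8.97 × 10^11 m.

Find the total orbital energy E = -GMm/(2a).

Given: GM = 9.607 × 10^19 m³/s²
a = 8.97 × 10^11 m
GM = 9.607 × 10^19 m³/s²
2a = 1.794 × 10^12 m
GMm = 9.607 × 10^19 × 22750 = 2.18559 × 10^24 m³·kg/s²
E = −GMm/(2a) = -1.21828 × 10^12 J ≈ -1.218 TJ

Final answer: -1.218 TJ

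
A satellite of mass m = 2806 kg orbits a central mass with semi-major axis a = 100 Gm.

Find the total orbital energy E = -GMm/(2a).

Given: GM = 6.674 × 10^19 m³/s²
a = 100 Gm = 1 × 10^11 m
GM = 6.674 × 10^19 m³/s²
2a = 2 × 10^11 m
GMm = 6.674 × 10^19 × 2806 = 1.87272 × 10^23 m³·kg/s²
E = −GMm/(2a) = -9.36362 × 10^11 J ≈ -936.4 GJ

Final answer: -936.4 GJ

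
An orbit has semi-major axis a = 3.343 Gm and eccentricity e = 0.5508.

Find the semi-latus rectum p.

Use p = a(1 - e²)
a = 3.343 Gm = 3.343 × 10^9 m
e = 0.5508,  e² = 0.303381,  1 − e² = 0.696619
p = a(1 − e²) = 3.343 × 10^9 m × 0.696619 = 2.3288 × 10^9 m ≈ 2.329 Gm

Final answer: p = 2.329 Gm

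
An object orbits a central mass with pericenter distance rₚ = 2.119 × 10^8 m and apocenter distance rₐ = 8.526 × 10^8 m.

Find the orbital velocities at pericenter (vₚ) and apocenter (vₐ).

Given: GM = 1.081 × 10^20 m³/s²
rₚ = 2.119 × 10^8 m
rₐ = 8.526 × 10^8 m
GM = 1.081 × 10^20 m³/s²
a = (rₚ + rₐ)/2 = 5.3225 × 10^8 m
Vis-viva: v² = GM (2/r − 1/a)
vₚ² = 1.081 × 10^20 × (9.43841 × 10^-9 − 1.87882 × 10^-9) = 8.17193 × 10^11 m²/s²
vₚ = 903987 m/s ≈ 904 km/s
vₐ² = 1.081 × 10^20 × (2.34577 × 10^-9 − 1.87882 × 10^-9) = 5.04772 × 10^10 m²/s²
vₐ = 224671 m/s ≈ 224.7 km/s

Final answer: vₚ = 904 km/s, vₐ = 224.7 km/s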